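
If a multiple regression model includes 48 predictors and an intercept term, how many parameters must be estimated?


Each predictor gets one coefficient, plus one intercept.
Total parameters = 48 + 1 = 49.

49


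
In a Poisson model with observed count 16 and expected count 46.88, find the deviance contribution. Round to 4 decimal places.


Compute y*ln(y/mu) = 16*ln(16/46.88) = 16*-1.075002 = -17.200032.
y - mu = -30.88.
D = 2*(-17.200032 - (-30.88)) = 27.359936, which rounds to 27.3599.

27.3599


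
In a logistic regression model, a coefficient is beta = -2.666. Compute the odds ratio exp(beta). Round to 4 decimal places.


The odds ratio is computed as:
OR = e^(-2.666) = 0.0695.

0.0695


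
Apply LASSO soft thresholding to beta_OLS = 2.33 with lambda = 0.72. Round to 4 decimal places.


Check: |2.33| = 2.33 vs lambda = 0.72.
Since |beta| > lambda, coefficient = sign(beta)*(|beta| - lambda) = 1.6100.
Soft-thresholded coefficient = 1.6100.

1.6100


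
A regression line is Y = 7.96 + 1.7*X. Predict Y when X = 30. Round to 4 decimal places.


Predicted value:
Y = 7.96 + (1.7)(30) = 7.96 + 51.0000 = 58.9600.

58.9600


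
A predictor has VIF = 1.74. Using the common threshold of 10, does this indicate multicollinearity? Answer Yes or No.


Compare VIF = 1.74 to the threshold of 10.
1.74 < 10, so the answer is No.

No


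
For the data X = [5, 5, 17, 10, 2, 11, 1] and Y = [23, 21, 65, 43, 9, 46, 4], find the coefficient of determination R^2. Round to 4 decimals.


Fit the OLS line: b0 = 2.0547, b1 = 3.8552.
SSres = 21.9468.
SStot = 2896.8571.
R^2 = 1 - 21.9468/2896.8571 = 0.9924.

0.9924


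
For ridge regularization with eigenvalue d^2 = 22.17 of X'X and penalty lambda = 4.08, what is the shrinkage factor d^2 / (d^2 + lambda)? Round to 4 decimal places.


d^2 + lambda = 22.17 + 4.08 = 26.2500.
Shrinkage factor = 22.17/26.2500 = 0.8446.

0.8446


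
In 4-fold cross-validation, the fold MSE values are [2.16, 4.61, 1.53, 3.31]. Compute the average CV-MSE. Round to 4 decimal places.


Sum of fold MSEs = 11.6100.
Average = 11.6100 / 4 = 2.9025.

2.9025


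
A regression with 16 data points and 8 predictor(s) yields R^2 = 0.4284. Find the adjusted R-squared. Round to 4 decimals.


Plug in: Adj R^2 = 1 - (1 - 0.4284) * 15/7.
= 1 - 0.5716 * 15/7
= 1 - 8.5740 / 7
= 1 - 1.2249 = -0.2249.

-0.2249


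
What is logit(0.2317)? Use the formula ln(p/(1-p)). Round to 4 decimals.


Compute the odds: 0.2317/0.7683 = 0.3016.
Take the natural log: ln(0.3016) = -1.1987.

-1.1987


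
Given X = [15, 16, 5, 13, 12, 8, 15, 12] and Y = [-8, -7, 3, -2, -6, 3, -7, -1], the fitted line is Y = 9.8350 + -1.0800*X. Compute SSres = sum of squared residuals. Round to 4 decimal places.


For each point, residual = actual - predicted.
Residuals: [-1.6350, 0.4450, -1.4350, 2.2050, -2.8750, 1.8050, -0.6350, 2.1250].
Sum of squared residuals = 26.2350.

26.2350


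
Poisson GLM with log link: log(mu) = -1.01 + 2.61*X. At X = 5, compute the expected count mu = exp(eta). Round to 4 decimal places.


Linear predictor: eta = -1.01 + (2.61)(5) = 12.0400.
Expected count: mu = exp(12.0400) = 169396.9405.

169396.9405


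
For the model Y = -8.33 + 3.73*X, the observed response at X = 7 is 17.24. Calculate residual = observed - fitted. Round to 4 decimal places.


Fitted value at X = 7 is yhat = -8.33 + 3.73*7 = 17.7800.
Residual = 17.24 - 17.7800 = -0.5400.

-0.5400


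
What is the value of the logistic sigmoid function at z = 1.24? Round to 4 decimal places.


exp(-1.2400) = 0.2894.
1 + exp(-z) = 1.2894.
sigmoid = 1/1.2894 = 0.7756.

0.7756


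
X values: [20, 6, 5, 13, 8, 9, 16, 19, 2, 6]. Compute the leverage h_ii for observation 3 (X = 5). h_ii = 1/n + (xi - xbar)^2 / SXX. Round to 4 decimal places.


Compute xbar = 10.4000 with n = 10 observations.
SXX = 350.4000.
Leverage = 1/10 + (5 - 10.4000)^2/350.4000 = 0.1832.

0.1832


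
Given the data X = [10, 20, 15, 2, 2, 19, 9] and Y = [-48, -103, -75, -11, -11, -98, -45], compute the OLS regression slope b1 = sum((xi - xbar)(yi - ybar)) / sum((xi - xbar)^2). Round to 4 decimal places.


The sample means are xbar = 11.0000 and ybar = -55.8571.
Compute S_xx = 328.0000 and S_xy = -1675.0000.
Slope b1 = S_xy / S_xx = -1675.0000 / 328.0000 = -5.1067.

-5.1067


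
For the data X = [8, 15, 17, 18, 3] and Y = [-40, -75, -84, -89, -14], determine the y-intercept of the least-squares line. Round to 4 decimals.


First find the slope: b1 = -4.9916.
Means: xbar = 12.2000, ybar = -60.4000.
b0 = ybar - b1 * xbar = -60.4000 - -4.9916 * 12.2000 = 0.4976.

0.4976


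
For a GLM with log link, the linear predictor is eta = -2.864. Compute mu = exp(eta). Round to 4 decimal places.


The inverse log link gives:
mu = exp(-2.864) = 0.0570.

0.0570


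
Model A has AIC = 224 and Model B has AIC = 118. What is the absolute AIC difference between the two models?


|AIC_A - AIC_B| = |224 - 118| = 106.
Model B is preferred (lower AIC).

106


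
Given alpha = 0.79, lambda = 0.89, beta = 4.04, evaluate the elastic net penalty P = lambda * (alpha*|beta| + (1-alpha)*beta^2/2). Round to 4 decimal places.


Compute:
L1 = 0.79 * 4.04 = 3.1916.
L2 = 0.21 * 4.04^2 / 2 = 1.7138.
Penalty = 0.89 * (3.1916 + 1.7138) = 4.3658.

4.3658


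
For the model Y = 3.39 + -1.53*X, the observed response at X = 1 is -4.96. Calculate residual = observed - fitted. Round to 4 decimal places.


Fitted value at X = 1 is yhat = 3.39 + -1.53*1 = 1.8600.
Residual = -4.96 - 1.8600 = -6.8200.

-6.8200


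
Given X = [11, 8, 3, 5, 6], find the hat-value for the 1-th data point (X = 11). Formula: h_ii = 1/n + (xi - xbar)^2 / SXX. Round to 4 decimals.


n = 5, xbar = 6.6000.
SXX = sum((xi - xbar)^2) = 37.2000.
h = 1/5 + (11 - 6.6000)^2 / 37.2000 = 0.7204.

0.7204


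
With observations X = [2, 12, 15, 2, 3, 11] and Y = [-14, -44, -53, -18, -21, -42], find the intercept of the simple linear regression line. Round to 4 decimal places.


The slope is b1 = -2.7847.
Sample means are xbar = 7.5000 and ybar = -32.0000.
Intercept: b0 = -32.0000 - (-2.7847)(7.5000) = -11.1150.

-11.1150


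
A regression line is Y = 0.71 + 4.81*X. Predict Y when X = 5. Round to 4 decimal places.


Predicted value:
Y = 0.71 + (4.81)(5) = 0.71 + 24.0500 = 24.7600.

24.7600


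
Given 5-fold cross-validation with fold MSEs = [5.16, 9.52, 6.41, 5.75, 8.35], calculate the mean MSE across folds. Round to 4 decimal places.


Add all fold MSEs: 35.1900.
Divide by k = 5: 35.1900/5 = 7.0380.

7.0380


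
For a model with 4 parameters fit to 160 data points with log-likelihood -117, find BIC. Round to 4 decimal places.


ln(160) = 5.075174.
k * ln(n) = 4 * 5.075174 = 20.300696.
-2L = 234.
BIC = 20.300696 + 234 = 254.300696, which rounds to 254.3007.

254.3007


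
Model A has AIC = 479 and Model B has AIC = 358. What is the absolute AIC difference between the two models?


Absolute difference = |479 - 358| = 121.
The model with lower AIC (B) is preferred.

121


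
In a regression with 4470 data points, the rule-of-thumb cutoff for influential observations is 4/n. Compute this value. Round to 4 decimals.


Cook's distance cutoff = 4/n = 4/4470.
= 0.0009.

0.0009


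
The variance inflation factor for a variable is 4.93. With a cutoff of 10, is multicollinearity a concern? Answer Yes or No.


The threshold is 10.
VIF = 4.93 is < 10.
Multicollinearity indication: No.

No


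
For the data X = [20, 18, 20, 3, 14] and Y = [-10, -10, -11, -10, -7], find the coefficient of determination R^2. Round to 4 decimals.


Fit the OLS line: b0 = -9.0118, b1 = -0.0392.
SSres = 8.8863.
SStot = 9.2000.
R^2 = 1 - 8.8863/9.2000 = 0.0341.

0.0341


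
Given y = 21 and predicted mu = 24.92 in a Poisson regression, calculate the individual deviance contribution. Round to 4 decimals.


First: ln(21/24.92) = -0.171148.
Then: 21 * -0.171148 = -3.594108.
y - mu = 21 - 24.92 = -3.92.
D = 2(-3.594108 - -3.92) = 0.651784, which rounds to 0.6518.

0.6518


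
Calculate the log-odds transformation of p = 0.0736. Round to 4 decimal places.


Compute the odds: 0.0736/0.9264 = 0.0794.
Take the natural log: ln(0.0794) = -2.5327.

-2.5327


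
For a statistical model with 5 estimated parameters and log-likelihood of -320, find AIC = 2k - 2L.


AIC = 2k - 2*loglik = 2(5) - 2(-320).
= 10 + 640 = 650.

650


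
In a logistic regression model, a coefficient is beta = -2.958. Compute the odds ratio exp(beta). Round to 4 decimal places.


The odds ratio is computed as:
OR = e^(-2.958) = 0.0519.

0.0519


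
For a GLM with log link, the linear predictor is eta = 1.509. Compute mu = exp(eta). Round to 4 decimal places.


The inverse log link gives:
mu = exp(1.509) = 4.5222.

4.5222


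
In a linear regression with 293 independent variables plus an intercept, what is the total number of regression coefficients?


Including the intercept, the model has 293 predictor coefficients + 1 intercept.
Total = 294.

294


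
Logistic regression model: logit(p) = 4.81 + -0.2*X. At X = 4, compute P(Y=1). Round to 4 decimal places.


Linear predictor: z = 4.81 + -0.2 * 4 = 4.0100.
P = 1/(1 + exp(-4.0100)) = 1/(1 + 0.0181) = 0.9822.

0.9822


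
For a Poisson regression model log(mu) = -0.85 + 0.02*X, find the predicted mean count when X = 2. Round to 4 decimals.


Compute eta = -0.85 + 0.02 * 2 = -0.8100.
Apply inverse link: mu = e^-0.8100 = 0.4449.

0.4449


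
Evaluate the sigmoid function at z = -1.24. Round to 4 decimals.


First, exp(1.2400) = 3.4556.
Then sigma(z) = 1/(1 + 3.4556) = 0.2244.

0.2244


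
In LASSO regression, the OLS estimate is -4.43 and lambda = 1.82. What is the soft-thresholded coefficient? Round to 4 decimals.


Check: |-4.43| = 4.43 vs lambda = 1.82.
Since |beta| > lambda, coefficient = sign(beta)*(|beta| - lambda) = -2.6100.
Soft-thresholded coefficient = -2.6100.

-2.6100


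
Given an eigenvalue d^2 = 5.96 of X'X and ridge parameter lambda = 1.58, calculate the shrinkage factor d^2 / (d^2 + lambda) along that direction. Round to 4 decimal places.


Compute the denominator: 5.96 + 1.58 = 7.5400.
Shrinkage factor = 5.96 / 7.5400 = 0.7905.

0.7905


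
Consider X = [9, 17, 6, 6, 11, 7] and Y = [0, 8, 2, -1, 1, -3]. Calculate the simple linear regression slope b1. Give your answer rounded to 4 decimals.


The sample means are xbar = 9.3333 and ybar = 1.1667.
Compute S_xx = 89.3333 and S_xy = 66.6667.
Slope b1 = S_xy / S_xx = 66.6667 / 89.3333 = 0.7463.

0.7463


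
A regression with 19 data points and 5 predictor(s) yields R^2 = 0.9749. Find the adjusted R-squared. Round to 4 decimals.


Adjusted R^2 = 1 - (1 - R^2) * (n-1)/(n-p-1).
(1 - R^2) = 0.0251.
(n-1)/(n-p-1) = 18/13.
(1 - R^2) * (n-1) = 0.0251 * 18 = 0.4518.
Divide by (n-p-1): 0.4518 / 13 = 0.0348.
Adj R^2 = 1 - 0.0348 = 0.9652.

0.9652


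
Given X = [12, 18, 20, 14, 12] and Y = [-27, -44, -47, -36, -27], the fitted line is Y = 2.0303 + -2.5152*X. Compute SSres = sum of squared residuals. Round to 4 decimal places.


Predicted values from Y = 2.0303 + -2.5152*X.
Residuals: [1.1521, -0.7567, 1.2737, -2.8175, 1.1521].
SSres = 12.7879.

12.7879


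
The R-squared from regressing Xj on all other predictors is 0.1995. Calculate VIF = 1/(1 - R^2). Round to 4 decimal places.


VIF = 1 / (1 - 0.1995).
= 1 / 0.8005 = 1.2492.

1.2492


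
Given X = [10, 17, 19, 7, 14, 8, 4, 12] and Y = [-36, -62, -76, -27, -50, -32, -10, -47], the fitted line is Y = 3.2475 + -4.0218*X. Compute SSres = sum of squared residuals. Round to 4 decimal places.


For each point, residual = actual - predicted.
Residuals: [0.9705, 3.1231, -2.8333, -2.0949, 3.0577, -3.0731, 2.8397, -1.9859].
Sum of squared residuals = 53.9130.

53.9130


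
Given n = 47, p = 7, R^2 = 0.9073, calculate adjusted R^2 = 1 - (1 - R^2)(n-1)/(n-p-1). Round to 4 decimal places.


Using the formula:
(1 - 0.9073) = 0.0927.
Multiply by 46/39: 0.0927 * 46 = 4.2642, then 4.2642 / 39 = 0.1093.
Adj R^2 = 1 - 0.1093 = 0.8907.

0.8907


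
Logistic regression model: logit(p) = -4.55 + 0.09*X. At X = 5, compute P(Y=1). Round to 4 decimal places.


Compute z = -4.55 + (0.09)(5) = -4.1000.
exp(-z) = 60.3403.
P = 1/(1 + 60.3403) = 0.0163.

0.0163


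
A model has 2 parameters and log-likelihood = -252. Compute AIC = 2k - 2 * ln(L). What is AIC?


Compute:
2k = 2*2 = 4.
-2*loglik = -2*(-252) = 504.
AIC = 4 + 504 = 508.

508


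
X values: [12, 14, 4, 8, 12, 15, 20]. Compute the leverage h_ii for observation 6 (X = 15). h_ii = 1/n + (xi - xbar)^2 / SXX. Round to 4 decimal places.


Compute xbar = 12.1429 with n = 7 observations.
SXX = 156.8571.
Leverage = 1/7 + (15 - 12.1429)^2/156.8571 = 0.1949.

0.1949


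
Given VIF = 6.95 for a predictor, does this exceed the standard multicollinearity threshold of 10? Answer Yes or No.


The threshold is 10.
VIF = 6.95 is < 10.
Multicollinearity indication: No.

No


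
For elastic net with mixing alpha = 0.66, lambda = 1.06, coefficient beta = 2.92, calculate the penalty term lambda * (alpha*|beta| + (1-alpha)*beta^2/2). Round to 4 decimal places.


L1 component = 0.66 * |2.92| = 1.9272.
L2 component = 0.34 * 2.92^2 / 2 = 1.4495.
Penalty = 1.06 * (1.9272 + 1.4495) = 1.06 * 3.3767 = 3.5793.

3.5793


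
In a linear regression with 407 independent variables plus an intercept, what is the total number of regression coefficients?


Total coefficients = number of predictors + 1 (for the intercept).
= 407 + 1 = 408.

408


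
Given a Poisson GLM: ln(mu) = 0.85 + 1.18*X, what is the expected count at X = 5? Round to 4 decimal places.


Linear predictor: eta = 0.85 + (1.18)(5) = 6.7500.
Expected count: mu = exp(6.7500) = 854.0588.

854.0588


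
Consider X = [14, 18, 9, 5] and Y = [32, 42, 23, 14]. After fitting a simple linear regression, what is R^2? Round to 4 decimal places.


The fitted line is Y = 3.5052 + 2.1082*X.
SSres = 1.6134, SStot = 432.7500.
R^2 = 1 - SSres/SStot = 0.9963.

0.9963


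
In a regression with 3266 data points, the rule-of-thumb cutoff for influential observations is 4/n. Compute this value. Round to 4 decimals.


The threshold is 4/n.
4/3266 = 0.0012.

0.0012


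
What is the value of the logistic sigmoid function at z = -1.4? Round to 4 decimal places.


exp(1.4000) = 4.0552.
1 + exp(-z) = 5.0552.
sigmoid = 1/5.0552 = 0.1978.

0.1978


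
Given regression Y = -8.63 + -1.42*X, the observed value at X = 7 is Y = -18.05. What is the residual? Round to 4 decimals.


Predicted = -8.63 + -1.42 * 7 = -18.5700.
Residual = -18.05 - -18.5700 = 0.5200.

0.5200


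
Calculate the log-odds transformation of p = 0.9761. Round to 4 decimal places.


1 - p = 0.0239.
p/(1-p) = 40.8410.
logit = ln(40.8410) = 3.7097.

3.7097


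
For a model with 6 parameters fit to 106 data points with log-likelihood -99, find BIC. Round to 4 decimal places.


ln(106) = 4.663439.
k * ln(n) = 6 * 4.663439 = 27.980634.
-2L = 198.
BIC = 27.980634 + 198 = 225.980634, which rounds to 225.9806.

225.9806


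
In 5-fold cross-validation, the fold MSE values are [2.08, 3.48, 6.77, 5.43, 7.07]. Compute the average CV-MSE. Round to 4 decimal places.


Total MSE across folds = 24.8300.
CV-MSE = 24.8300/5 = 4.9660.

4.9660


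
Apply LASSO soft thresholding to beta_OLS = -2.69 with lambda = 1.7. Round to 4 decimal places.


Check: |-2.69| = 2.69 vs lambda = 1.7.
Since |beta| > lambda, coefficient = sign(beta)*(|beta| - lambda) = -0.9900.
Soft-thresholded coefficient = -0.9900.

-0.9900


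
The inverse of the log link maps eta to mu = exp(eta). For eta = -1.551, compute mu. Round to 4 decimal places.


The inverse log link gives:
mu = exp(-1.551) = 0.2120.

0.2120


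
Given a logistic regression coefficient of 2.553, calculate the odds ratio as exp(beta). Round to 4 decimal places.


exp(2.553) = 12.8456.
So the odds ratio is 12.8456.

12.8456


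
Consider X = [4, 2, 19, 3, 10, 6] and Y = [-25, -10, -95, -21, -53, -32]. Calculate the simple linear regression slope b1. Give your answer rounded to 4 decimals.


First compute the means: xbar = 7.3333, ybar = -39.3333.
Then S_xx = sum((xi - xbar)^2) = 203.3333.
S_xy = sum((xi - xbar)(yi - ybar)) = -979.3333.
b1 = S_xy / S_xx = -979.3333 / 203.3333 = -4.8164.

-4.8164


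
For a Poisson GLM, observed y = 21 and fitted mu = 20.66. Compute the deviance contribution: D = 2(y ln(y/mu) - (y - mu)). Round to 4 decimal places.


Compute y*ln(y/mu) = 21*ln(21/20.66) = 21*0.016323 = 0.342783.
y - mu = 0.34.
D = 2*(0.342783 - (0.34)) = 0.005566, which rounds to 0.0056.

0.0056


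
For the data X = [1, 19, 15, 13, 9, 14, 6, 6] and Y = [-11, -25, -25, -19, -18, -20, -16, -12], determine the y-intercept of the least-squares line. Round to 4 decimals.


First find the slope: b1 = -0.8334.
Means: xbar = 10.3750, ybar = -18.2500.
b0 = ybar - b1 * xbar = -18.2500 - -0.8334 * 10.3750 = -9.6033.

-9.6033


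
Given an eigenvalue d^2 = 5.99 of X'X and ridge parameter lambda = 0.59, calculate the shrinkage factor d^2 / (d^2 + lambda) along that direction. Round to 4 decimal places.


Compute the denominator: 5.99 + 0.59 = 6.5800.
Shrinkage factor = 5.99 / 6.5800 = 0.9103.

0.9103


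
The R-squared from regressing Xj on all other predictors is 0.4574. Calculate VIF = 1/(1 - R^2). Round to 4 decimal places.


VIF = 1 / (1 - 0.4574).
= 1 / 0.5426 = 1.8430.

1.8430


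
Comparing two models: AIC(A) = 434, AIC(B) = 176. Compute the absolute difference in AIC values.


Absolute difference = |434 - 176| = 258.
The model with lower AIC (B) is preferred.

258


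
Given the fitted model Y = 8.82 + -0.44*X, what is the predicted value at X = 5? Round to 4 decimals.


Substitute X = 5 into the equation:
Y = 8.82 + -0.44 * 5 = 8.82 + -2.2000 = 6.6200.

6.6200


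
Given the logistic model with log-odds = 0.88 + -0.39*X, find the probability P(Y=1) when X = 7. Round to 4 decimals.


Linear predictor: z = 0.88 + -0.39 * 7 = -1.8500.
P = 1/(1 + exp(1.8500)) = 1/(1 + 6.3598) = 0.1359.

0.1359


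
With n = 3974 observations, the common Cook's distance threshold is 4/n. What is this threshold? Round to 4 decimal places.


The threshold is 4/n.
4/3974 = 0.0010.

0.0010


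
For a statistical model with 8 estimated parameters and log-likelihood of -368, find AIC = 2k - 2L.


AIC = 2*8 - 2*(-368).
= 16 + 736 = 752.

752


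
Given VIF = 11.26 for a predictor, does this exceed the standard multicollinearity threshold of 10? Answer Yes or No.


The threshold is 10.
VIF = 11.26 is >= 10.
Multicollinearity indication: Yes.

Yes


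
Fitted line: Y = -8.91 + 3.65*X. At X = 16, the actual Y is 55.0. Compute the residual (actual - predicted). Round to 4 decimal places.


Fitted value at X = 16 is yhat = -8.91 + 3.65*16 = 49.4900.
Residual = 55.0 - 49.4900 = 5.5100.

5.5100


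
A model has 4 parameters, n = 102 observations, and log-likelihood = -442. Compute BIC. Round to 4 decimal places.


ln(102) = 4.624973.
k * ln(n) = 4 * 4.624973 = 18.499892.
-2L = 884.
BIC = 18.499892 + 884 = 902.499892, which rounds to 902.4999.

902.4999


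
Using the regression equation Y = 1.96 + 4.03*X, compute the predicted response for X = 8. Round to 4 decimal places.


Plug X = 8 into Y = 1.96 + 4.03*X:
Y = 1.96 + 32.2400 = 34.2000.

34.2000


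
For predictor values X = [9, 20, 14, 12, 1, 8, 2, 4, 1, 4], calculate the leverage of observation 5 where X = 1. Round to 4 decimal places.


n = 10, xbar = 7.5000.
SXX = sum((xi - xbar)^2) = 360.5000.
h = 1/10 + (1 - 7.5000)^2 / 360.5000 = 0.2172.

0.2172


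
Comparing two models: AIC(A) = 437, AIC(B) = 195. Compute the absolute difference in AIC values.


Absolute difference = |437 - 195| = 242.
The model with lower AIC (B) is preferred.

242


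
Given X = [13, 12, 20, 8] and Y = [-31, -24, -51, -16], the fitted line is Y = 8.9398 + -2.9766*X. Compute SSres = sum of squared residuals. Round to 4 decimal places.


Compute predicted values, then residuals = yi - yhat_i.
Residuals: [-1.2440, 2.7794, -0.4078, -1.1270].
SSres = sum(residual^2) = 10.7090.

10.7090


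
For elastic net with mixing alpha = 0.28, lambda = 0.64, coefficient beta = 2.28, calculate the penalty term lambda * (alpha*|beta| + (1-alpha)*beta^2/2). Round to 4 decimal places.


L1 component = 0.28 * |2.28| = 0.6384.
L2 component = 0.72 * 2.28^2 / 2 = 1.8714.
Penalty = 0.64 * (0.6384 + 1.8714) = 0.64 * 2.5098 = 1.6063.

1.6063


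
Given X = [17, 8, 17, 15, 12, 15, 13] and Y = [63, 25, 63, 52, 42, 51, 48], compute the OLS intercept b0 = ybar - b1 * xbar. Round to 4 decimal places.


Compute b1 = 4.0775 from the OLS formula.
With xbar = 13.8571 and ybar = 49.1429, the intercept is:
b0 = 49.1429 - 4.0775 * 13.8571 = -7.3592.

-7.3592


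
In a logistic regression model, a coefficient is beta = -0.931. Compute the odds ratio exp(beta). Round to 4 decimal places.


exp(-0.931) = 0.3942.
So the odds ratio is 0.3942.

0.3942


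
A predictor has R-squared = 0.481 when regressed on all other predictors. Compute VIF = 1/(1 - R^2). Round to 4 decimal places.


Using VIF = 1/(1 - R^2_j):
1 - 0.481 = 0.519.
VIF = 1.9268.

1.9268


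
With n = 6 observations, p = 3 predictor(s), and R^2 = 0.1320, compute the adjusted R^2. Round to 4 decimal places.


Adjusted R^2 = 1 - (1 - R^2) * (n-1)/(n-p-1).
(1 - R^2) = 0.8680.
(n-1)/(n-p-1) = 5/2.
(1 - R^2) * (n-1) = 0.8680 * 5 = 4.3400.
Divide by (n-p-1): 4.3400 / 2 = 2.1700.
Adj R^2 = 1 - 2.1700 = -1.1700.

-1.1700


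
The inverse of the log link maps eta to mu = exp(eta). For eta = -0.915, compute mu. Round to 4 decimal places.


mu = exp(eta) = exp(-0.915).
= 0.4005.

0.4005


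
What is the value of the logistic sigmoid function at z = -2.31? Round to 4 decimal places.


Compute exp(2.3100) = 10.0744.
Sigmoid = 1 / (1 + 10.0744) = 1 / 11.0744 = 0.0903.

0.0903


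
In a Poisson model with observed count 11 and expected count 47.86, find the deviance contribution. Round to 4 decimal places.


y/mu = 11/47.86 = 0.229837 (approx.), and ln(11/47.86) = -1.470385.
y * ln(y/mu) = 11 * -1.470385 = -16.174235.
y - mu = -36.86.
D = 2 * (-16.174235 - -36.86) = 41.371530, which rounds to 41.3715.

41.3715


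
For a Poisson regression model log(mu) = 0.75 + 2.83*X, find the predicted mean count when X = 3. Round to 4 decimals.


Linear predictor: eta = 0.75 + (2.83)(3) = 9.2400.
Expected count: mu = exp(9.2400) = 10301.0386.

10301.0386


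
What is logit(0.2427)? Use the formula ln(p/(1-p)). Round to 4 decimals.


Compute the odds: 0.2427/0.7573 = 0.3205.
Take the natural log: ln(0.3205) = -1.1379.

-1.1379


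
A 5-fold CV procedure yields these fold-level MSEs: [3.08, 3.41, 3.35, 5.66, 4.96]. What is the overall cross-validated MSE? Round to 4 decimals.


Sum of fold MSEs = 20.4600.
Average = 20.4600 / 5 = 4.0920.

4.0920


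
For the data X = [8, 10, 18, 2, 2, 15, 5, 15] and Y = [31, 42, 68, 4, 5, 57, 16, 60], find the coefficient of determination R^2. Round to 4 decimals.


After computing the OLS fit (b0=-2.8381, b1=4.0761):
SSres = 33.3252, SStot = 4483.8750.
R^2 = 1 - 33.3252/4483.8750 = 0.9926.

0.9926


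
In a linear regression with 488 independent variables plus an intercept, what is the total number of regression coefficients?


Including the intercept, the model has 488 predictor coefficients + 1 intercept.
Total = 489.

489


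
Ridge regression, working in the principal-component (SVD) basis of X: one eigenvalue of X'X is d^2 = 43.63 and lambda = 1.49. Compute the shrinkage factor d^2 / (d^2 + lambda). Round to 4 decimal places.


d^2 + lambda = 43.63 + 1.49 = 45.1200.
Shrinkage factor = 43.63/45.1200 = 0.9670.

0.9670


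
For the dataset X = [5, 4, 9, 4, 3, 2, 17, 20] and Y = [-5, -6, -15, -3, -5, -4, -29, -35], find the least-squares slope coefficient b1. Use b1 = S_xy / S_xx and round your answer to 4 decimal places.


The sample means are xbar = 8.0000 and ybar = -12.7500.
Compute S_xx = 328.0000 and S_xy = -596.0000.
Slope b1 = S_xy / S_xx = -596.0000 / 328.0000 = -1.8171.

-1.8171


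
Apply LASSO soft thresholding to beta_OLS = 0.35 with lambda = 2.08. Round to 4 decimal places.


Check: |0.35| = 0.35 vs lambda = 2.08.
Since |beta| <= lambda, the coefficient is set to 0.
Soft-thresholded coefficient = 0.0000.

0.0000


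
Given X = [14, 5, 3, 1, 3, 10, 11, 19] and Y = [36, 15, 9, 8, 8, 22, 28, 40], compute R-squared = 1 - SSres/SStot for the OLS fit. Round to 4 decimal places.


The fitted line is Y = 4.2054 + 2.0054*X.
SSres = 37.4919, SStot = 1153.5000.
R^2 = 1 - SSres/SStot = 0.9675.

0.9675


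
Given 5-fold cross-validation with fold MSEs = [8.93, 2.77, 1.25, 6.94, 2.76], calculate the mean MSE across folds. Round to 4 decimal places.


Total MSE across folds = 22.6500.
CV-MSE = 22.6500/5 = 4.5300.

4.5300


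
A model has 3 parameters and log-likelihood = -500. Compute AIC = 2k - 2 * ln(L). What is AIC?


AIC = 2*3 - 2*(-500).
= 6 + 1000 = 1006.

1006


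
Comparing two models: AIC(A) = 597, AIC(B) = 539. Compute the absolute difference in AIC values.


Compute |597 - 539| = 58.
Model B has the smaller AIC.

58


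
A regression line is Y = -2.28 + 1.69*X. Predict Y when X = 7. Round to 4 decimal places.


Substitute X = 7 into the equation:
Y = -2.28 + 1.69 * 7 = -2.28 + 11.8300 = 9.5500.

9.5500


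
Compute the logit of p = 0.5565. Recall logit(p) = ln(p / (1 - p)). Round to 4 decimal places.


Compute the odds: 0.5565/0.4435 = 1.2548.
Take the natural log: ln(1.2548) = 0.2270.

0.2270


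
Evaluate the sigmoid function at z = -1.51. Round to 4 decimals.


First, exp(1.5100) = 4.5267.
Then sigma(z) = 1/(1 + 4.5267) = 0.1809.

0.1809


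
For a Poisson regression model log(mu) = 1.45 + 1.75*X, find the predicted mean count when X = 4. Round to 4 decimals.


Compute eta = 1.45 + 1.75 * 4 = 8.4500.
Apply inverse link: mu = e^8.4500 = 4675.0727.

4675.0727


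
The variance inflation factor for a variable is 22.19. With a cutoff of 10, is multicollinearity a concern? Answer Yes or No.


The threshold is 10.
VIF = 22.19 is >= 10.
Multicollinearity indication: Yes.

Yes


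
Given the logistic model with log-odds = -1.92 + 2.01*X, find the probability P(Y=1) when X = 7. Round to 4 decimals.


Linear predictor: z = -1.92 + 2.01 * 7 = 12.1500.
P = 1/(1 + exp(-12.1500)) = 1/(1 + 0.0000) = 1.0000.

1.0000


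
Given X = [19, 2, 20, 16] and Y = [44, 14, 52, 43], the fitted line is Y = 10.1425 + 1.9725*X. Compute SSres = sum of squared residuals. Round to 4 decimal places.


For each point, residual = actual - predicted.
Residuals: [-3.6200, -0.0875, 2.4075, 1.2975].
Sum of squared residuals = 20.5916.

20.5916


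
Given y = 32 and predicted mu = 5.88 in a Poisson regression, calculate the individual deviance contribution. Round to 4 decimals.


Compute y*ln(y/mu) = 32*ln(32/5.88) = 32*1.694179 = 54.213728.
y - mu = 26.12.
D = 2*(54.213728 - (26.12)) = 56.187456, which rounds to 56.1875.

56.1875


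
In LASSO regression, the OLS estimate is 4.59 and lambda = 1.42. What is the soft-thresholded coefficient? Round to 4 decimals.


Absolute value: |4.59| = 4.59.
Compare to lambda = 1.42.
Since |beta| > lambda, coefficient = sign(beta)*(|beta| - lambda) = 3.1700.

3.1700


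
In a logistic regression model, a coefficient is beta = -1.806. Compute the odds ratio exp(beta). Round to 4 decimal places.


The odds ratio is computed as:
OR = e^(-1.806) = 0.1643.

0.1643


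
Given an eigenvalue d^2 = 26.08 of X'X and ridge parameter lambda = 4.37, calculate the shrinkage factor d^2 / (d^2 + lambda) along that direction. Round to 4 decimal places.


Compute the denominator: 26.08 + 4.37 = 30.4500.
Shrinkage factor = 26.08 / 30.4500 = 0.8565.

0.8565


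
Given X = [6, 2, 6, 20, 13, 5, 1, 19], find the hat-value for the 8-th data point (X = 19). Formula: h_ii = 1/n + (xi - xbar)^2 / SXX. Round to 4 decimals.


Mean of X: xbar = 9.0000.
SXX = 384.0000.
For X = 19: h = 1/8 + (19 - 9.0000)^2/384.0000 = 0.3854.

0.3854


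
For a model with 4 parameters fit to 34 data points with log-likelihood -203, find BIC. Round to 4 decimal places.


ln(34) = 3.526361.
k * ln(n) = 4 * 3.526361 = 14.105444.
-2L = 406.
BIC = 14.105444 + 406 = 420.105444, which rounds to 420.1054.

420.1054


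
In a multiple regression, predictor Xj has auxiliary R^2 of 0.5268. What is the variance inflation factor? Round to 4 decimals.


VIF = 1 / (1 - 0.5268).
= 1 / 0.4732 = 2.1133.

2.1133


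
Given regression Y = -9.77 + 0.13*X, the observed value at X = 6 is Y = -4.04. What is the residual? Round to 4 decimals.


Fitted value at X = 6 is yhat = -9.77 + 0.13*6 = -8.9900.
Residual = -4.04 - -8.9900 = 4.9500.

4.9500


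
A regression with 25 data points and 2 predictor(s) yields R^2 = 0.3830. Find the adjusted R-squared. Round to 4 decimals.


Adjusted R^2 = 1 - (1 - R^2) * (n-1)/(n-p-1).
(1 - R^2) = 0.6170.
(n-1)/(n-p-1) = 24/22.
(1 - R^2) * (n-1) = 0.6170 * 24 = 14.8080.
Divide by (n-p-1): 14.8080 / 22 = 0.6731.
Adj R^2 = 1 - 0.6731 = 0.3269.

0.3269


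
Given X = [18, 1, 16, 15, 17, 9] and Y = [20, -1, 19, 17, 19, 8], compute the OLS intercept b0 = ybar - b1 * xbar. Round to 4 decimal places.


Compute b1 = 1.2859 from the OLS formula.
With xbar = 12.6667 and ybar = 13.6667, the intercept is:
b0 = 13.6667 - 1.2859 * 12.6667 = -2.6219.

-2.6219


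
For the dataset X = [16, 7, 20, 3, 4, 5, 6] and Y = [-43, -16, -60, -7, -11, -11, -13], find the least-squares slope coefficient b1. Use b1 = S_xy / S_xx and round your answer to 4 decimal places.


First compute the means: xbar = 8.7143, ybar = -23.0000.
Then S_xx = sum((xi - xbar)^2) = 259.4286.
S_xy = sum((xi - xbar)(yi - ybar)) = -795.0000.
b1 = S_xy / S_xx = -795.0000 / 259.4286 = -3.0644.

-3.0644


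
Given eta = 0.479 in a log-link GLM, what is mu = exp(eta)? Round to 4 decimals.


Apply the inverse link:
mu = e^0.479 = 1.6145.

1.6145


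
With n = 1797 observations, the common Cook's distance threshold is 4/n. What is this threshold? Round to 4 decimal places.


Using the rule of thumb:
Threshold = 4 / 1797 = 0.0022.

0.0022


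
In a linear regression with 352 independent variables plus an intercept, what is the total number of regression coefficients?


Each predictor gets one coefficient, plus one intercept.
Total parameters = 352 + 1 = 353.

353


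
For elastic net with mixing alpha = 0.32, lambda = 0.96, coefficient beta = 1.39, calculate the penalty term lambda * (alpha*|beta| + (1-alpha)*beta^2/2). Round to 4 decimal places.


alpha * |beta| = 0.32 * 1.39 = 0.4448.
(1-alpha) * beta^2/2 = 0.68 * 1.9321/2 = 0.6569.
Total = 0.96 * (0.4448 + 0.6569) = 1.0576.

1.0576


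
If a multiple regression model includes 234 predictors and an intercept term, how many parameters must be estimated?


Including the intercept, the model has 234 predictor coefficients + 1 intercept.
Total = 235.

235


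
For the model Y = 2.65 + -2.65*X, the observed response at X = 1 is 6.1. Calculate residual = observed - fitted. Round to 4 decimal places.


Fitted value at X = 1 is yhat = 2.65 + -2.65*1 = 0.0000.
Residual = 6.1 - 0.0000 = 6.1000.

6.1000


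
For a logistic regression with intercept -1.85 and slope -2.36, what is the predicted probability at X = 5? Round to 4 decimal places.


Compute z = -1.85 + (-2.36)(5) = -13.6500.
exp(-z) = 847460.9157.
P = 1/(1 + 847460.9157) = 0.0000.

0.0000


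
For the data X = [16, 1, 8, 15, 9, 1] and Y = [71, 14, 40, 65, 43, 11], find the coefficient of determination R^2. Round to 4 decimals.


Fit the OLS line: b0 = 8.7397, b1 = 3.8312.
SSres = 7.3139.
SStot = 3109.3333.
R^2 = 1 - 7.3139/3109.3333 = 0.9976.

0.9976


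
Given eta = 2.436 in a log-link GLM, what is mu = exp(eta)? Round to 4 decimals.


mu = exp(eta) = exp(2.436).
= 11.4272.

11.4272


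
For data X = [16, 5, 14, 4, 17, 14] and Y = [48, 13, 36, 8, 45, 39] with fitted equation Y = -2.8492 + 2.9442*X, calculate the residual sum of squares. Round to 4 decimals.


For each point, residual = actual - predicted.
Residuals: [3.7420, 1.1282, -2.3696, -0.9276, -2.2022, 0.6304].
Sum of squared residuals = 26.9979.

26.9979


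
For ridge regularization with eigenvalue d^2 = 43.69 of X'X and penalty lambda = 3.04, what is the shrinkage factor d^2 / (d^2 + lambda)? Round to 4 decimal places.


d^2 + lambda = 43.69 + 3.04 = 46.7300.
Shrinkage factor = 43.69/46.7300 = 0.9349.

0.9349


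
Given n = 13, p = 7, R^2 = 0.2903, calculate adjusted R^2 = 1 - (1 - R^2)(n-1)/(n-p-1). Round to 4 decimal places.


Plug in: Adj R^2 = 1 - (1 - 0.2903) * 12/5.
= 1 - 0.7097 * 12/5
= 1 - 8.5164 / 5
= 1 - 1.7033 = -0.7033.

-0.7033


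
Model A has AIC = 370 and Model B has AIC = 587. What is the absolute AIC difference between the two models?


Absolute difference = |370 - 587| = 217.
The model with lower AIC (A) is preferred.

217


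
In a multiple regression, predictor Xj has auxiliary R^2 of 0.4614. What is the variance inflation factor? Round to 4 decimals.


Denominator: 1 - 0.4614 = 0.5386.
VIF = 1 / 0.5386 = 1.8567.

1.8567


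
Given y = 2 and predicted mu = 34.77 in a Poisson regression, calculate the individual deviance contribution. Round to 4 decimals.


y/mu = 2/34.77 = 0.057521 (approx.), and ln(2/34.77) = -2.855608.
y * ln(y/mu) = 2 * -2.855608 = -5.711216.
y - mu = -32.77.
D = 2 * (-5.711216 - -32.77) = 54.117568, which rounds to 54.1176.

54.1176


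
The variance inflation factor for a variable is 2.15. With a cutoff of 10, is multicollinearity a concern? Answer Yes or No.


The threshold is 10.
VIF = 2.15 is < 10.
Multicollinearity indication: No.

No


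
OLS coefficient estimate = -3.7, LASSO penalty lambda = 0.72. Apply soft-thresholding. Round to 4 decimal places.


Absolute value: |-3.7| = 3.7.
Compare to lambda = 0.72.
Since |beta| > lambda, coefficient = sign(beta)*(|beta| - lambda) = -2.9800.

-2.9800


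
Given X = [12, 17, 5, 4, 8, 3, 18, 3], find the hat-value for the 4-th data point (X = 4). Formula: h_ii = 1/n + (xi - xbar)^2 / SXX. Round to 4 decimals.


n = 8, xbar = 8.7500.
SXX = sum((xi - xbar)^2) = 267.5000.
h = 1/8 + (4 - 8.7500)^2 / 267.5000 = 0.2093.

0.2093


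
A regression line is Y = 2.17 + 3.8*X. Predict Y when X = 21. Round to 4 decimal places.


Predicted value:
Y = 2.17 + (3.8)(21) = 2.17 + 79.8000 = 81.9700.

81.9700


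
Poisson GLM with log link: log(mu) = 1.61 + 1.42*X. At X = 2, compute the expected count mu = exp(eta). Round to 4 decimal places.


Linear predictor: eta = 1.61 + (1.42)(2) = 4.4500.
Expected count: mu = exp(4.4500) = 85.6269.

85.6269


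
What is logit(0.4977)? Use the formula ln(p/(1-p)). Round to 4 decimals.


The odds are p/(1-p) = 0.4977 / 0.5023 = 0.9908.
logit(p) = ln(0.9908) = -0.0092.

-0.0092


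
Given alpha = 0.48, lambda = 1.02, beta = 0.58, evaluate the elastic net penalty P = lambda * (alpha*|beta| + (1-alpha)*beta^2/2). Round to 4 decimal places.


Compute:
L1 = 0.48 * 0.58 = 0.2784.
L2 = 0.52 * 0.58^2 / 2 = 0.0875.
Penalty = 1.02 * (0.2784 + 0.0875) = 0.3732.

0.3732


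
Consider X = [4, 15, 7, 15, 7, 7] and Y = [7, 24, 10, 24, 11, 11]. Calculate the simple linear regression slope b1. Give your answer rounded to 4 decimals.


The sample means are xbar = 9.1667 and ybar = 14.5000.
Compute S_xx = 108.8333 and S_xy = 174.5000.
Slope b1 = S_xy / S_xx = 174.5000 / 108.8333 = 1.6034.

1.6034


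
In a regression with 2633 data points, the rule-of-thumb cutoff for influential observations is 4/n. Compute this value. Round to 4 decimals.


Using the rule of thumb:
Threshold = 4 / 2633 = 0.0015.

0.0015


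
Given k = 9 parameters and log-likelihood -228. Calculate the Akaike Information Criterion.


AIC = 2k - 2*loglik = 2(9) - 2(-228).
= 18 + 456 = 474.

474


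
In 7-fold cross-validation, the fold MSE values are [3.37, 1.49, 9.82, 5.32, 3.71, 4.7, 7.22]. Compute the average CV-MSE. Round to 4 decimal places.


Total MSE across folds = 35.6300.
CV-MSE = 35.6300/7 = 5.0900.

5.0900


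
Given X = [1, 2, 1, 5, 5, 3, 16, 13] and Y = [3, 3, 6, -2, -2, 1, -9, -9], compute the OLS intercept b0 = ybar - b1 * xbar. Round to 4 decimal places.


Compute b1 = -0.9368 from the OLS formula.
With xbar = 5.7500 and ybar = -1.1250, the intercept is:
b0 = -1.1250 - -0.9368 * 5.7500 = 4.2616.

4.2616


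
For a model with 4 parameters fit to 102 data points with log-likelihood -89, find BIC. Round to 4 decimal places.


ln(102) = 4.624973.
k * ln(n) = 4 * 4.624973 = 18.499892.
-2L = 178.
BIC = 18.499892 + 178 = 196.499892, which rounds to 196.4999.

196.4999


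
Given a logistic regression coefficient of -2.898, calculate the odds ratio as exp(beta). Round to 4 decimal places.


exp(-2.898) = 0.0551.
So the odds ratio is 0.0551.

0.0551


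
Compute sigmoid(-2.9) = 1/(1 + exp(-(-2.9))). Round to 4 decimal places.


Compute exp(2.9000) = 18.1741.
Sigmoid = 1 / (1 + 18.1741) = 1 / 19.1741 = 0.0522.

0.0522


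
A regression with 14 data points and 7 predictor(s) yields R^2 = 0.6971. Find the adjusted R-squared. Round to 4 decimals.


Adjusted R^2 = 1 - (1 - R^2) * (n-1)/(n-p-1).
(1 - R^2) = 0.3029.
(n-1)/(n-p-1) = 13/6.
(1 - R^2) * (n-1) = 0.3029 * 13 = 3.9377.
Divide by (n-p-1): 3.9377 / 6 = 0.6563.
Adj R^2 = 1 - 0.6563 = 0.3437.

0.3437


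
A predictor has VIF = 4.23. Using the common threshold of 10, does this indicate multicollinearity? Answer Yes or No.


Compare VIF = 4.23 to the threshold of 10.
4.23 < 10, so the answer is No.

No


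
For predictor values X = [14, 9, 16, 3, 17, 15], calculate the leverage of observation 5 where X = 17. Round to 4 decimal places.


n = 6, xbar = 12.3333.
SXX = sum((xi - xbar)^2) = 143.3333.
h = 1/6 + (17 - 12.3333)^2 / 143.3333 = 0.3186.

0.3186


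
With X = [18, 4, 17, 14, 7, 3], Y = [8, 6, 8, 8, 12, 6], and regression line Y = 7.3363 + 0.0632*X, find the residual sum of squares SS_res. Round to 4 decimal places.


For each point, residual = actual - predicted.
Residuals: [-0.4739, -1.5891, -0.4107, -0.2211, 4.2213, -1.5259].
Sum of squared residuals = 23.1151.

23.1151


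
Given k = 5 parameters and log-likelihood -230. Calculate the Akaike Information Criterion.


Compute:
2k = 2*5 = 10.
-2*loglik = -2*(-230) = 460.
AIC = 10 + 460 = 470.

470


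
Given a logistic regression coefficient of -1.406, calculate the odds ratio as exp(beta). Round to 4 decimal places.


exp(-1.406) = 0.2451.
So the odds ratio is 0.2451.

0.2451


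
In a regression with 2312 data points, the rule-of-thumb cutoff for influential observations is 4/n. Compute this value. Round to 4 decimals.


The threshold is 4/n.
4/2312 = 0.0017.

0.0017


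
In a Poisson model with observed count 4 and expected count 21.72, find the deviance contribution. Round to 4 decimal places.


First: ln(4/21.72) = -1.691939.
Then: 4 * -1.691939 = -6.767756.
y - mu = 4 - 21.72 = -17.72.
D = 2(-6.767756 - -17.72) = 21.904488, which rounds to 21.9045.

21.9045


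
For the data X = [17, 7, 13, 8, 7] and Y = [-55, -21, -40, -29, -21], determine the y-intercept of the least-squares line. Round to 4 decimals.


The slope is b1 = -3.2146.
Sample means are xbar = 10.4000 and ybar = -33.2000.
Intercept: b0 = -33.2000 - (-3.2146)(10.4000) = 0.2323.

0.2323


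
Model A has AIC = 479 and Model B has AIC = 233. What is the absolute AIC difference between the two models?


Absolute difference = |479 - 233| = 246.
The model with lower AIC (B) is preferred.

246


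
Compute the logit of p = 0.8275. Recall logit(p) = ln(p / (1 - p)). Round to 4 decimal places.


Compute the odds: 0.8275/0.1725 = 4.7971.
Take the natural log: ln(4.7971) = 1.5680.

1.5680
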